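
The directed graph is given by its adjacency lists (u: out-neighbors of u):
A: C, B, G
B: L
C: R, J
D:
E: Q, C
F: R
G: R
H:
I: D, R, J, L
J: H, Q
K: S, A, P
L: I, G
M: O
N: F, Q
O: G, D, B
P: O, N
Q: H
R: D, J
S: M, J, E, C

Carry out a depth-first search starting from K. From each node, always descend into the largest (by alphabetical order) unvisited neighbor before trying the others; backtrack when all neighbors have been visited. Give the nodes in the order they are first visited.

Visit K
K → S
S → M
M → O
O → G
G → R
R → J
J → Q
Q → H
R → D
O → B
B → L
L → I
S → E
E → C
K → P
P → N
N → F
K → A

K -> S -> M -> O -> G -> R -> J -> Q -> H -> D -> B -> L -> I -> E -> C -> P -> N -> F -> A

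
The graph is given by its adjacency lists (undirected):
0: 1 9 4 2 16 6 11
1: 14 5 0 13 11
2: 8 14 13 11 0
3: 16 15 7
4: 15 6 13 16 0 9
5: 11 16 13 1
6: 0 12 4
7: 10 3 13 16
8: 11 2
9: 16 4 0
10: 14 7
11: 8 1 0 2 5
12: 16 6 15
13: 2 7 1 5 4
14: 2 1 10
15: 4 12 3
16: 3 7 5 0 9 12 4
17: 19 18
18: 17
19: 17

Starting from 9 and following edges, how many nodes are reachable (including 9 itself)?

BFS from 9 visits: 9, 16, 4, 0, 3, 7, 5, 12, 15, 6, 13, 1, 2, 11, 10, 14, 8
Reachable nodes: 17 of 20 total.

17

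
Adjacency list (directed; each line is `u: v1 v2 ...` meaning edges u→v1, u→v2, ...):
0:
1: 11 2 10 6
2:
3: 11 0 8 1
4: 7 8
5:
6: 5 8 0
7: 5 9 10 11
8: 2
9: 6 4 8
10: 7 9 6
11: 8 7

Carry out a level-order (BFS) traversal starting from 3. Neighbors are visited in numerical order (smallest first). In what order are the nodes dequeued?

Visit 3; enqueue 0, 1, 8, 11 → queue [0, 1, 8, 11]
Visit 0 → queue [1, 8, 11]
Visit 1; enqueue 2, 6, 10 → queue [8, 11, 2, 6, 10]
Visit 8 → queue [11, 2, 6, 10]
Visit 11; enqueue 7 → queue [2, 6, 10, 7]
Visit 2 → queue [6, 10, 7]
Visit 6; enqueue 5 → queue [10, 7, 5]
Visit 10; enqueue 9 → queue [7, 5, 9]
Visit 7 → queue [5, 9]
Visit 5 → queue [9]
Visit 9; enqueue 4 → queue [4]
Visit 4 → queue []

3 → 0 → 1 → 8 → 11 → 2 → 6 → 10 → 7 → 5 → 9 → 4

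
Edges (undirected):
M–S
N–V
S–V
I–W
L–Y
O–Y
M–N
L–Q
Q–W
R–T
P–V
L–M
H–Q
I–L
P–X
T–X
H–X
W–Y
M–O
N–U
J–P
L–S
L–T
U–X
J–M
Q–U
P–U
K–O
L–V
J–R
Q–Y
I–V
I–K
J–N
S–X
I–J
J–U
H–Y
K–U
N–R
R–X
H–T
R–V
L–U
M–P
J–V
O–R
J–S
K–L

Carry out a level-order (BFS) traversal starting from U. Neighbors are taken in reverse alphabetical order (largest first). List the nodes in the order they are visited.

Visit U; enqueue X, Q, P, N, L, K, J → queue [X, Q, P, N, L, K, J]
Visit X; enqueue T, S, R, H → queue [Q, P, N, L, K, J, T, S, R, H]
Visit Q; enqueue Y, W → queue [P, N, L, K, J, T, S, R, H, Y, W]
Visit P; enqueue V, M → queue [N, L, K, J, T, S, R, H, Y, W, V, M]
Visit N → queue [L, K, J, T, S, R, H, Y, W, V, M]
Visit L; enqueue I → queue [K, J, T, S, R, H, Y, W, V, M, I]
Visit K; enqueue O → queue [J, T, S, R, H, Y, W, V, M, I, O]
Visit J → queue [T, S, R, H, Y, W, V, M, I, O]
Visit T → queue [S, R, H, Y, W, V, M, I, O]
Visit S → queue [R, H, Y, W, V, M, I, O]
Visit R → queue [H, Y, W, V, M, I, O]
Visit H → queue [Y, W, V, M, I, O]
Visit Y → queue [W, V, M, I, O]
Visit W → queue [V, M, I, O]
Visit V → queue [M, I, O]
Visit M → queue [I, O]
Visit I → queue [O]
Visit O → queue []

U → X → Q → P → N → L → K → J → T → S → R → H → Y → W → V → M → I → O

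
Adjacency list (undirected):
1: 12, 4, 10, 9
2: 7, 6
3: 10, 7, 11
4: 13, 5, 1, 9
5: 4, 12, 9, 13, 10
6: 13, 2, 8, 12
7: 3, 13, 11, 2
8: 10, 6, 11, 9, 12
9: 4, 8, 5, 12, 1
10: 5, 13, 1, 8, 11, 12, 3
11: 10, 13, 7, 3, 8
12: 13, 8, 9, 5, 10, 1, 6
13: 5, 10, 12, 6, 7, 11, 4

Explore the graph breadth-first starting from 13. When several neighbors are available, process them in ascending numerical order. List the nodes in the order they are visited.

Visit 13; enqueue 4, 5, 6, 7, 10, 11, 12 → queue [4, 5, 6, 7, 10, 11, 12]
Visit 4; enqueue 1, 9 → queue [5, 6, 7, 10, 11, 12, 1, 9]
Visit 5 → queue [6, 7, 10, 11, 12, 1, 9]
Visit 6; enqueue 2, 8 → queue [7, 10, 11, 12, 1, 9, 2, 8]
Visit 7; enqueue 3 → queue [10, 11, 12, 1, 9, 2, 8, 3]
Visit 10 → queue [11, 12, 1, 9, 2, 8, 3]
Visit 11 → queue [12, 1, 9, 2, 8, 3]
Visit 12 → queue [1, 9, 2, 8, 3]
Visit 1 → queue [9, 2, 8, 3]
Visit 9 → queue [2, 8, 3]
Visit 2 → queue [8, 3]
Visit 8 → queue [3]
Visit 3 → queue []

13 -> 4 -> 5 -> 6 -> 7 -> 10 -> 11 -> 12 -> 1 -> 9 -> 2 -> 8 -> 3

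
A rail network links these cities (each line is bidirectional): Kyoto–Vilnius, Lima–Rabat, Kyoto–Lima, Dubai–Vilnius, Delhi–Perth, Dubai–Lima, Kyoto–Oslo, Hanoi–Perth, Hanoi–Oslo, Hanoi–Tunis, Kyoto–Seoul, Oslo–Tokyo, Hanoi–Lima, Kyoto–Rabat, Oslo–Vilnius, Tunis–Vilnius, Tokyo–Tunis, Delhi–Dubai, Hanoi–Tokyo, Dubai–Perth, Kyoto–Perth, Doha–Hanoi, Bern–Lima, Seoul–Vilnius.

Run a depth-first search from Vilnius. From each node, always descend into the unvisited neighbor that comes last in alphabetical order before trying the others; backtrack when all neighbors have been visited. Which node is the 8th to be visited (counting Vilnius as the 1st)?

Lima

Visit Vilnius
Vilnius → Tunis
Tunis → Tokyo
Tokyo → Oslo
Oslo → Kyoto
Kyoto → Seoul
Kyoto → Rabat
Rabat → Lima
Lima → Hanoi
Hanoi → Perth
Perth → Dubai
Dubai → Delhi
Hanoi → Doha
Lima → Bern

Visit order: Vilnius, Tunis, Tokyo, Oslo, Kyoto, Seoul, Rabat, Lima, Hanoi, Perth, Dubai, Delhi, Doha, Bern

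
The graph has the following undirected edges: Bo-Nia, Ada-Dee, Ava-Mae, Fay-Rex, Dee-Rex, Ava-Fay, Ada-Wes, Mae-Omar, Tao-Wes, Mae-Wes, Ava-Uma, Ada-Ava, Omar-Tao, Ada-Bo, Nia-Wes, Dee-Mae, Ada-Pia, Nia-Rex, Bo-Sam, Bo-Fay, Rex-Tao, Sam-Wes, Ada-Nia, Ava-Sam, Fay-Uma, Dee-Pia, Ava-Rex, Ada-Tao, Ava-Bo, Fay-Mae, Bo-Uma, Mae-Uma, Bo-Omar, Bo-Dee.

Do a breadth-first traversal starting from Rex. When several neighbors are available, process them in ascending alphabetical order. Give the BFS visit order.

Rex, Ava, Dee, Fay, Nia, Tao, Ada, Bo, Mae, Sam, Uma, Pia, Wes, Omar

Visit Rex; enqueue Ava, Dee, Fay, Nia, Tao → queue [Ava, Dee, Fay, Nia, Tao]
Visit Ava; enqueue Ada, Bo, Mae, Sam, Uma → queue [Dee, Fay, Nia, Tao, Ada, Bo, Mae, Sam, Uma]
Visit Dee; enqueue Pia → queue [Fay, Nia, Tao, Ada, Bo, Mae, Sam, Uma, Pia]
Visit Fay → queue [Nia, Tao, Ada, Bo, Mae, Sam, Uma, Pia]
Visit Nia; enqueue Wes → queue [Tao, Ada, Bo, Mae, Sam, Uma, Pia, Wes]
Visit Tao; enqueue Omar → queue [Ada, Bo, Mae, Sam, Uma, Pia, Wes, Omar]
Visit Ada → queue [Bo, Mae, Sam, Uma, Pia, Wes, Omar]
Visit Bo → queue [Mae, Sam, Uma, Pia, Wes, Omar]
Visit Mae → queue [Sam, Uma, Pia, Wes, Omar]
Visit Sam → queue [Uma, Pia, Wes, Omar]
Visit Uma → queue [Pia, Wes, Omar]
Visit Pia → queue [Wes, Omar]
Visit Wes → queue [Omar]
Visit Omar → queue []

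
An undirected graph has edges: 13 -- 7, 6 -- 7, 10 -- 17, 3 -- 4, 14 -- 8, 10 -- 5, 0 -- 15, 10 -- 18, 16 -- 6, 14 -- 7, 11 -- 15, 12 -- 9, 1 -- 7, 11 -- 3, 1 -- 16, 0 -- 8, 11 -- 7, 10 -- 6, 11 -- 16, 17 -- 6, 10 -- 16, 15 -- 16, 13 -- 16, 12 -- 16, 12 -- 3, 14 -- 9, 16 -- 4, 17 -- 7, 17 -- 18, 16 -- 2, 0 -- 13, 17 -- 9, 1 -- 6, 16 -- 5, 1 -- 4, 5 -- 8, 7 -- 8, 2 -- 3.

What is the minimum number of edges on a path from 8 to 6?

2

Level 0: 8
Level 1: 0, 5, 7, 14
Level 2: 1, 6, 9, 10, 11, 13, 15, 16, 17
Level 3: 2, 3, 4, 12, 18
6 first appears at level 2.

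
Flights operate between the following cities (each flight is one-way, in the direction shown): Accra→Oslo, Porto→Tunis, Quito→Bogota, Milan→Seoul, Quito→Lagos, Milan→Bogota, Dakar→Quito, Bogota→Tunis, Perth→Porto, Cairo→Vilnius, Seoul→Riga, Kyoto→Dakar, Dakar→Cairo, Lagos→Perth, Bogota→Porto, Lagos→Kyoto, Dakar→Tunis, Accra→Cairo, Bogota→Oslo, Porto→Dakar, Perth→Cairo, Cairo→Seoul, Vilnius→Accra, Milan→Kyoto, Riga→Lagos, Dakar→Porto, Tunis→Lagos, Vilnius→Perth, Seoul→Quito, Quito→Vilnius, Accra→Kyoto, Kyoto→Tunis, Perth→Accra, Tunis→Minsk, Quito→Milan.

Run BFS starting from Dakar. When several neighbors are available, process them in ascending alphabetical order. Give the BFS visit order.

Visit Dakar; enqueue Cairo, Porto, Quito, Tunis → queue [Cairo, Porto, Quito, Tunis]
Visit Cairo; enqueue Seoul, Vilnius → queue [Porto, Quito, Tunis, Seoul, Vilnius]
Visit Porto → queue [Quito, Tunis, Seoul, Vilnius]
Visit Quito; enqueue Bogota, Lagos, Milan → queue [Tunis, Seoul, Vilnius, Bogota, Lagos, Milan]
Visit Tunis; enqueue Minsk → queue [Seoul, Vilnius, Bogota, Lagos, Milan, Minsk]
Visit Seoul; enqueue Riga → queue [Vilnius, Bogota, Lagos, Milan, Minsk, Riga]
Visit Vilnius; enqueue Accra, Perth → queue [Bogota, Lagos, Milan, Minsk, Riga, Accra, Perth]
Visit Bogota; enqueue Oslo → queue [Lagos, Milan, Minsk, Riga, Accra, Perth, Oslo]
Visit Lagos; enqueue Kyoto → queue [Milan, Minsk, Riga, Accra, Perth, Oslo, Kyoto]
Visit Milan → queue [Minsk, Riga, Accra, Perth, Oslo, Kyoto]
Visit Minsk → queue [Riga, Accra, Perth, Oslo, Kyoto]
Visit Riga → queue [Accra, Perth, Oslo, Kyoto]
Visit Accra → queue [Perth, Oslo, Kyoto]
Visit Perth → queue [Oslo, Kyoto]
Visit Oslo → queue [Kyoto]
Visit Kyoto → queue []

Dakar, Cairo, Porto, Quito, Tunis, Seoul, Vilnius, Bogota, Lagos, Milan, Minsk, Riga, Accra, Perth, Oslo, Kyoto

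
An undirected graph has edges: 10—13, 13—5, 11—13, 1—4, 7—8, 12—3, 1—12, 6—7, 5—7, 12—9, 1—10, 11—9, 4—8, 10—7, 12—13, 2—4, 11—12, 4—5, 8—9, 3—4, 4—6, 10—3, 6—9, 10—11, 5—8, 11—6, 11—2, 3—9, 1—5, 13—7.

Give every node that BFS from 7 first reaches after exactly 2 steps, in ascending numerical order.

1, 3, 4, 9, 11, 12

Level 0: 7
Level 1: 5, 6, 8, 10, 13
Level 2: 1, 3, 4, 9, 11, 12
Level 3: 2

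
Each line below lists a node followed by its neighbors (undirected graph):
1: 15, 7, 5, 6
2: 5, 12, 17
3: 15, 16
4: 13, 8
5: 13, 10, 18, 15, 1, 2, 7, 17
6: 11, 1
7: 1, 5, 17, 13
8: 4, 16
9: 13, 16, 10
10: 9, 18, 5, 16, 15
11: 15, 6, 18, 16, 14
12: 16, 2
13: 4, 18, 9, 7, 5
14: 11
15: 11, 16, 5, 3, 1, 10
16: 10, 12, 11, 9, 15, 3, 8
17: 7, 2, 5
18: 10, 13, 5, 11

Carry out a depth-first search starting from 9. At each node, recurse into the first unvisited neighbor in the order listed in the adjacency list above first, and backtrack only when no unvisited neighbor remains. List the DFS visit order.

Visit 9
9 → 13
13 → 4
4 → 8
8 → 16
16 → 10
10 → 18
18 → 5
5 → 15
15 → 11
11 → 6
6 → 1
1 → 7
7 → 17
17 → 2
2 → 12
11 → 14
15 → 3

9 13 4 8 16 10 18 5 15 11 6 1 7 17 2 12 14 3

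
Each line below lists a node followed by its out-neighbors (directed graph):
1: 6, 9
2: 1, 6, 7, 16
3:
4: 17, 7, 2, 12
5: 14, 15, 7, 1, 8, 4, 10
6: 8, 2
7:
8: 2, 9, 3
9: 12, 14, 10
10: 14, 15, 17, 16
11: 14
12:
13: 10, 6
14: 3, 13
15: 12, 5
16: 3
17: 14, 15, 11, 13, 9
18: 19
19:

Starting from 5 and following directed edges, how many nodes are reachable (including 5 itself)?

BFS from 5 visits: 5, 14, 15, 7, 1, 8, 4, 10, 3, 13, 12, 6, 9, 2, 17, 16, 11
Reachable nodes: 17 of 19 total.

17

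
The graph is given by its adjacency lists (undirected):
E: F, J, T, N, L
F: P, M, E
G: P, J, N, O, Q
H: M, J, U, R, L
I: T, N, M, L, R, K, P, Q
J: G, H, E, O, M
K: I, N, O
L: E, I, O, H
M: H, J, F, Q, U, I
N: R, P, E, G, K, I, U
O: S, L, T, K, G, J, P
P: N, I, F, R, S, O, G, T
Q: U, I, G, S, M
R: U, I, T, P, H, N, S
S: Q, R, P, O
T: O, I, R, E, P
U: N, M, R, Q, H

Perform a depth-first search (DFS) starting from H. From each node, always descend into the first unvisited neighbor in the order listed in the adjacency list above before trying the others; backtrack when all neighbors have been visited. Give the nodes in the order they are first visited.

Visit H
H → M
M → J
J → G
G → P
P → N
N → R
R → U
U → Q
Q → I
I → T
T → O
O → S
O → L
L → E
E → F
O → K

H, M, J, G, P, N, R, U, Q, I, T, O, S, L, E, F, K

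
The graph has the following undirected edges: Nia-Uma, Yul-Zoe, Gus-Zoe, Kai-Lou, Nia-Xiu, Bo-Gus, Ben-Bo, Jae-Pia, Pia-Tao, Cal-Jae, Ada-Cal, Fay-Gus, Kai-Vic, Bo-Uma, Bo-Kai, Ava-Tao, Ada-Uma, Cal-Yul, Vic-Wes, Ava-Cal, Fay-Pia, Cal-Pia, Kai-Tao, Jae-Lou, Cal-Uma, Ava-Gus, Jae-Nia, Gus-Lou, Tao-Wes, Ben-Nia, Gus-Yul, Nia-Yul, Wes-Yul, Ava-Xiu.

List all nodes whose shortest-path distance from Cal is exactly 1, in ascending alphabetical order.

Ada, Ava, Jae, Pia, Uma, Yul

Level 0: Cal
Level 1: Ada, Ava, Jae, Pia, Uma, Yul
Level 2: Bo, Fay, Gus, Lou, Nia, Tao, Wes, Xiu, Zoe
Level 3: Ben, Kai, Vic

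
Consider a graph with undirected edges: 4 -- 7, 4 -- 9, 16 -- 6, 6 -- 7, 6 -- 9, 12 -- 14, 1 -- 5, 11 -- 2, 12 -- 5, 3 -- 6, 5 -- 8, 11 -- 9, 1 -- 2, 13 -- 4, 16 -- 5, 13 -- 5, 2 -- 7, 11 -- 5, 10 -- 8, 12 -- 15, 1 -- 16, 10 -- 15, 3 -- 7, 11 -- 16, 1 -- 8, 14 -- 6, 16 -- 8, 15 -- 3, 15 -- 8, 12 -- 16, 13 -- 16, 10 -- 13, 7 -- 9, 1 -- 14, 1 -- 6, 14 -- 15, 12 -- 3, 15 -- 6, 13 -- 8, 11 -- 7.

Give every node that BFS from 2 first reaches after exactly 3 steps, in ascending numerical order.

Level 0: 2
Level 1: 1, 7, 11
Level 2: 3, 4, 5, 6, 8, 9, 14, 16
Level 3: 10, 12, 13, 15

10, 12, 13, 15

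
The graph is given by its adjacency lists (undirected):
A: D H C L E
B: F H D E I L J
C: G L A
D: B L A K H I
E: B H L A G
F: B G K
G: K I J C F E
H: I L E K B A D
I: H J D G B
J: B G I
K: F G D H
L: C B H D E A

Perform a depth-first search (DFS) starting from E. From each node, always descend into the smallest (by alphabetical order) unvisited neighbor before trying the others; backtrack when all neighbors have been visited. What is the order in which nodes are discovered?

Visit E
E → A
A → C
C → G
G → F
F → B
B → D
D → H
H → I
I → J
H → K
H → L

E, A, C, G, F, B, D, H, I, J, K, L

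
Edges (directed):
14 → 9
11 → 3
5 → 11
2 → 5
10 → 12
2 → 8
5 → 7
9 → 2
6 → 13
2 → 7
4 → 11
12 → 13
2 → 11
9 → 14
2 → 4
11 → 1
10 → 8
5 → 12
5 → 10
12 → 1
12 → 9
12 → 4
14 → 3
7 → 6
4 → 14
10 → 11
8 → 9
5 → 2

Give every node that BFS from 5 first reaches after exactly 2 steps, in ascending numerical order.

Level 0: 5
Level 1: 2, 7, 10, 11, 12
Level 2: 1, 3, 4, 6, 8, 9, 13
Level 3: 14

1, 3, 4, 6, 8, 9, 13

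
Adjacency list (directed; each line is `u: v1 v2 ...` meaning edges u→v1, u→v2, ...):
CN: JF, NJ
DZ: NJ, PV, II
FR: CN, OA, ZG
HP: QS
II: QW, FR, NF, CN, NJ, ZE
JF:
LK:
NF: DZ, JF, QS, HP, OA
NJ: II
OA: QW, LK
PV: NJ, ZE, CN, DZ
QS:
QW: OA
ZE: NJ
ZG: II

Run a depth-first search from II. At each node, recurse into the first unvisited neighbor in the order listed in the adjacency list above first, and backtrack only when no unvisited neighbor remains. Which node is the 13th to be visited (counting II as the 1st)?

ZE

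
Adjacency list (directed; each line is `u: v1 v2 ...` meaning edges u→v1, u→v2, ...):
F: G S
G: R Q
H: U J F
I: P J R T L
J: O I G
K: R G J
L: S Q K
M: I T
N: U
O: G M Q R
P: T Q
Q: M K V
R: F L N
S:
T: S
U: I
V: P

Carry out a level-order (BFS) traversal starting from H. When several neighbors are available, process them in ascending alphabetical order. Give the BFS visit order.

H, F, J, U, G, S, I, O, Q, R, L, P, T, M, K, V, N

Visit H; enqueue F, J, U → queue [F, J, U]
Visit F; enqueue G, S → queue [J, U, G, S]
Visit J; enqueue I, O → queue [U, G, S, I, O]
Visit U → queue [G, S, I, O]
Visit G; enqueue Q, R → queue [S, I, O, Q, R]
Visit S → queue [I, O, Q, R]
Visit I; enqueue L, P, T → queue [O, Q, R, L, P, T]
Visit O; enqueue M → queue [Q, R, L, P, T, M]
Visit Q; enqueue K, V → queue [R, L, P, T, M, K, V]
Visit R; enqueue N → queue [L, P, T, M, K, V, N]
Visit L → queue [P, T, M, K, V, N]
Visit P → queue [T, M, K, V, N]
Visit T → queue [M, K, V, N]
Visit M → queue [K, V, N]
Visit K → queue [V, N]
Visit V → queue [N]
Visit N → queue []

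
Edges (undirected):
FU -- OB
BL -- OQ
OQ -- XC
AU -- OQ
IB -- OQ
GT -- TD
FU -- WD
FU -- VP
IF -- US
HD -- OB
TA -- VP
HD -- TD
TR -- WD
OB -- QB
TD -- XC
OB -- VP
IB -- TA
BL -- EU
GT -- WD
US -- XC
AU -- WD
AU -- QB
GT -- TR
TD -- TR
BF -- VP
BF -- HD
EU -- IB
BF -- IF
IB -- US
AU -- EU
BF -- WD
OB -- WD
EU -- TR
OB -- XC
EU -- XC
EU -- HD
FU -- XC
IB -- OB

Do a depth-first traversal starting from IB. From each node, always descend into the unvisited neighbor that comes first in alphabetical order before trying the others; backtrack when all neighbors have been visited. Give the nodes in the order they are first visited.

Visit IB
IB → EU
EU → AU
AU → OQ
OQ → BL
OQ → XC
XC → FU
FU → OB
OB → HD
HD → BF
BF → IF
IF → US
BF → VP
VP → TA
BF → WD
WD → GT
GT → TD
TD → TR
OB → QB

IB -> EU -> AU -> OQ -> BL -> XC -> FU -> OB -> HD -> BF -> IF -> US -> VP -> TA -> WD -> GT -> TD -> TR -> QB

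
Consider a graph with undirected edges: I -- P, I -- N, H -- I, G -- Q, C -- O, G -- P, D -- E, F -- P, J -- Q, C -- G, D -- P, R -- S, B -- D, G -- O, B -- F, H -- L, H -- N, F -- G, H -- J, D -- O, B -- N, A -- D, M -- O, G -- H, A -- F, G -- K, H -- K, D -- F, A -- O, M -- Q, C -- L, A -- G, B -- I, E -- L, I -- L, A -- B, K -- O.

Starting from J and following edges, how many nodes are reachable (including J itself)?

BFS from J visits: J, Q, H, M, G, N, L, K, I, O, P, F, C, A, B, E, D
Reachable nodes: 17 of 19 total.

17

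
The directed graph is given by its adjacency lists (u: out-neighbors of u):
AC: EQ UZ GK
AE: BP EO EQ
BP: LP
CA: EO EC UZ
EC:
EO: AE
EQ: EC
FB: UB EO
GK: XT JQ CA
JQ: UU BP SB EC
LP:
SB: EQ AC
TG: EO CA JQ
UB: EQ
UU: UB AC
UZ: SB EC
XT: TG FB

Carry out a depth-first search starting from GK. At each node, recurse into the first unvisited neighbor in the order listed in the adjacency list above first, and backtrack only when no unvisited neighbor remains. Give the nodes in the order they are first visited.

GK → XT → TG → EO → AE → BP → LP → EQ → EC → CA → UZ → SB → AC → JQ → UU → UB → FB

Visit GK
GK → XT
XT → TG
TG → EO
EO → AE
AE → BP
BP → LP
AE → EQ
EQ → EC
TG → CA
CA → UZ
UZ → SB
SB → AC
TG → JQ
JQ → UU
UU → UB
XT → FB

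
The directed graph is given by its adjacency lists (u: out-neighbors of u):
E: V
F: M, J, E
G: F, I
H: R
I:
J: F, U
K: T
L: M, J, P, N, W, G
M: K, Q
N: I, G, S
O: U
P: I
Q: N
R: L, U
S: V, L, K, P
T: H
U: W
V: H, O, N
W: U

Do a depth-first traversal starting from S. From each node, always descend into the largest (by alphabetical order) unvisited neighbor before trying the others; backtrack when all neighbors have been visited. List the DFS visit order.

S, V, O, U, W, N, I, G, F, M, Q, K, T, H, R, L, P, J, E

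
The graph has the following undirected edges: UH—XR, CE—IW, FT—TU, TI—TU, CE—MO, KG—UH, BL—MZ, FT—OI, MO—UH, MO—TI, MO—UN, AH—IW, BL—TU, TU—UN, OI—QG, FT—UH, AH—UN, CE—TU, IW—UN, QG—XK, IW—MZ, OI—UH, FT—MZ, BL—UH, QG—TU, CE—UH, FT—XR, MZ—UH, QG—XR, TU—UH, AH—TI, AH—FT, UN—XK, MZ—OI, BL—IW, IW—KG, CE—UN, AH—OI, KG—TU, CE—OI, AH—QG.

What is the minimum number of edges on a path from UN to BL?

2

Level 0: UN
Level 1: AH, CE, IW, MO, TU, XK
Level 2: BL, FT, KG, MZ, OI, QG, TI, UH
Level 3: XR
BL first appears at level 2.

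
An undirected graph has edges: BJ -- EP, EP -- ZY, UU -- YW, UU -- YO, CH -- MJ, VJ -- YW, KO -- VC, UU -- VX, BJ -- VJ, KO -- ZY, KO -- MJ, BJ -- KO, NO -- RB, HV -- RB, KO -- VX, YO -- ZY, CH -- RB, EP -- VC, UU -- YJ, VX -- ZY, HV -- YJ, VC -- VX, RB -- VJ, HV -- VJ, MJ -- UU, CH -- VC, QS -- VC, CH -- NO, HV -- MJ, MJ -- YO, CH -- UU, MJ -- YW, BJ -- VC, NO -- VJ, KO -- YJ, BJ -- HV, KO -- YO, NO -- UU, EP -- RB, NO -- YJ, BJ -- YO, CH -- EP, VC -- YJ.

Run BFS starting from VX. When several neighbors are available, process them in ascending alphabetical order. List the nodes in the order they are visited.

VX, KO, UU, VC, ZY, BJ, MJ, YJ, YO, CH, NO, YW, EP, QS, HV, VJ, RB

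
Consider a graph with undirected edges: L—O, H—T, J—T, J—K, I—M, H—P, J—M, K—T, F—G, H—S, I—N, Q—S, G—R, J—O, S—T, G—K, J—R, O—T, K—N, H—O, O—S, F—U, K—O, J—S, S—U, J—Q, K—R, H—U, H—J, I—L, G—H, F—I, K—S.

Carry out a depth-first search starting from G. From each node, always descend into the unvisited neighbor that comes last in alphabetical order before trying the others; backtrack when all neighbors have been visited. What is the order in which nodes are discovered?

G, R, K, T, S, U, H, P, O, L, I, N, M, J, Q, F

Visit G
G → R
R → K
K → T
T → S
S → U
U → H
H → P
H → O
O → L
L → I
I → N
I → M
M → J
J → Q
I → F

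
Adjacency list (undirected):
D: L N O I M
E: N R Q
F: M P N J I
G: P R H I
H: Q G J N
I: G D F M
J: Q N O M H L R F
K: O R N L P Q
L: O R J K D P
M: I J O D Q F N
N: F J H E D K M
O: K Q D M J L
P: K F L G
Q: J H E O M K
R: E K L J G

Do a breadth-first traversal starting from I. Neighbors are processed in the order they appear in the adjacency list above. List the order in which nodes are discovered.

I G D F M P R H L N O J Q K E

Visit I; enqueue G, D, F, M → queue [G, D, F, M]
Visit G; enqueue P, R, H → queue [D, F, M, P, R, H]
Visit D; enqueue L, N, O → queue [F, M, P, R, H, L, N, O]
Visit F; enqueue J → queue [M, P, R, H, L, N, O, J]
Visit M; enqueue Q → queue [P, R, H, L, N, O, J, Q]
Visit P; enqueue K → queue [R, H, L, N, O, J, Q, K]
Visit R; enqueue E → queue [H, L, N, O, J, Q, K, E]
Visit H → queue [L, N, O, J, Q, K, E]
Visit L → queue [N, O, J, Q, K, E]
Visit N → queue [O, J, Q, K, E]
Visit O → queue [J, Q, K, E]
Visit J → queue [Q, K, E]
Visit Q → queue [K, E]
Visit K → queue [E]
Visit E → queue []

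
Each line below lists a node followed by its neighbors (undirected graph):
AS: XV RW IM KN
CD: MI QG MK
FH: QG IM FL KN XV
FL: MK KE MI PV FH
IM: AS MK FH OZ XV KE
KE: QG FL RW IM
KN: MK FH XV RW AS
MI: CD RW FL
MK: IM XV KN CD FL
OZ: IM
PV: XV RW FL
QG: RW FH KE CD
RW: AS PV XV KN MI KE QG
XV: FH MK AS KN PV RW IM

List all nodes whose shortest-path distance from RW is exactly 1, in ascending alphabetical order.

AS, KE, KN, MI, PV, QG, XV

Level 0: RW
Level 1: AS, KE, KN, MI, PV, QG, XV
Level 2: CD, FH, FL, IM, MK
Level 3: OZ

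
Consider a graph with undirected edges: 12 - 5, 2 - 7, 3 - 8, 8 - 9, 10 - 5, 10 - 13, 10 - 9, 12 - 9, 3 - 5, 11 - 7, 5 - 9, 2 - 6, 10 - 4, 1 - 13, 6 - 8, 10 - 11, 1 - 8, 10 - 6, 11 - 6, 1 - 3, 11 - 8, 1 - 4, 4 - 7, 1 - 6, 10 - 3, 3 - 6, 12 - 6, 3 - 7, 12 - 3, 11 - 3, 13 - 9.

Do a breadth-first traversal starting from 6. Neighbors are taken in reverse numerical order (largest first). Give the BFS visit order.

Visit 6; enqueue 12, 11, 10, 8, 3, 2, 1 → queue [12, 11, 10, 8, 3, 2, 1]
Visit 12; enqueue 9, 5 → queue [11, 10, 8, 3, 2, 1, 9, 5]
Visit 11; enqueue 7 → queue [10, 8, 3, 2, 1, 9, 5, 7]
Visit 10; enqueue 13, 4 → queue [8, 3, 2, 1, 9, 5, 7, 13, 4]
Visit 8 → queue [3, 2, 1, 9, 5, 7, 13, 4]
Visit 3 → queue [2, 1, 9, 5, 7, 13, 4]
Visit 2 → queue [1, 9, 5, 7, 13, 4]
Visit 1 → queue [9, 5, 7, 13, 4]
Visit 9 → queue [5, 7, 13, 4]
Visit 5 → queue [7, 13, 4]
Visit 7 → queue [13, 4]
Visit 13 → queue [4]
Visit 4 → queue []

6 -> 12 -> 11 -> 10 -> 8 -> 3 -> 2 -> 1 -> 9 -> 5 -> 7 -> 13 -> 4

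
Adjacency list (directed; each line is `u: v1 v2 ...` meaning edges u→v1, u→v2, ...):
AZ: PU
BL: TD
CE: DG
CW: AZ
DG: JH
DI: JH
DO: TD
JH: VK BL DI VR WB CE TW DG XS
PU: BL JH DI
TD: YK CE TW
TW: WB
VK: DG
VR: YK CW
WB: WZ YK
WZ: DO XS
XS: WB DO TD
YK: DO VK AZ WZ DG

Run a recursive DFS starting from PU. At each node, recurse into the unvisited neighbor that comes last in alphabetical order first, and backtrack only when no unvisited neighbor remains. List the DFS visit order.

Visit PU
PU → JH
JH → XS
XS → WB
WB → YK
YK → WZ
WZ → DO
DO → TD
TD → TW
TD → CE
CE → DG
YK → VK
YK → AZ
JH → VR
VR → CW
JH → DI
JH → BL

PU JH XS WB YK WZ DO TD TW CE DG VK AZ VR CW DI BL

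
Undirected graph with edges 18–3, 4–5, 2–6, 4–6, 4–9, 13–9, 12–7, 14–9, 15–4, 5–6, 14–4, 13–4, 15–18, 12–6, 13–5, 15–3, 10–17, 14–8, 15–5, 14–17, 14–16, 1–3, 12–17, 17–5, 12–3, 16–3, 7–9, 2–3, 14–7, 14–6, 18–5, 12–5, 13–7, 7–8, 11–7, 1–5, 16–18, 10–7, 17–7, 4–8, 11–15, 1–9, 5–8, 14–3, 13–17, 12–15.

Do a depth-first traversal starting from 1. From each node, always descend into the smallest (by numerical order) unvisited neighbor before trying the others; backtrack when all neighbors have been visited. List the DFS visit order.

1, 3, 2, 6, 4, 5, 8, 7, 9, 13, 17, 10, 12, 15, 11, 18, 16, 14

Visit 1
1 → 3
3 → 2
2 → 6
6 → 4
4 → 5
5 → 8
8 → 7
7 → 9
9 → 13
13 → 17
17 → 10
17 → 12
12 → 15
15 → 11
15 → 18
18 → 16
16 → 14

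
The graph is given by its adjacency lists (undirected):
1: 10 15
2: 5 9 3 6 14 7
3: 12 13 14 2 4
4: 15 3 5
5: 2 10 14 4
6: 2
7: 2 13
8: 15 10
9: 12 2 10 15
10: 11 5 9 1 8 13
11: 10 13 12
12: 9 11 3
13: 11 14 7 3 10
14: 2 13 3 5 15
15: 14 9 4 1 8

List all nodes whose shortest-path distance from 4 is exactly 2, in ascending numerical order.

Level 0: 4
Level 1: 3, 5, 15
Level 2: 1, 2, 8, 9, 10, 12, 13, 14
Level 3: 6, 7, 11

1, 2, 8, 9, 10, 12, 13, 14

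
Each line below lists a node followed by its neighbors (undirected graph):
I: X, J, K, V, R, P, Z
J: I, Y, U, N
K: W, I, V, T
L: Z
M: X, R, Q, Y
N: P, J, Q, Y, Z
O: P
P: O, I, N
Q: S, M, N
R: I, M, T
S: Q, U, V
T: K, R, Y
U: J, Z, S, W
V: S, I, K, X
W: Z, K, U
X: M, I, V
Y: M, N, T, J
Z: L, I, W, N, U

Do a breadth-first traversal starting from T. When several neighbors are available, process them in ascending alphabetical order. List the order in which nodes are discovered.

T -> K -> R -> Y -> I -> V -> W -> M -> J -> N -> P -> X -> Z -> S -> U -> Q -> O -> L

Visit T; enqueue K, R, Y → queue [K, R, Y]
Visit K; enqueue I, V, W → queue [R, Y, I, V, W]
Visit R; enqueue M → queue [Y, I, V, W, M]
Visit Y; enqueue J, N → queue [I, V, W, M, J, N]
Visit I; enqueue P, X, Z → queue [V, W, M, J, N, P, X, Z]
Visit V; enqueue S → queue [W, M, J, N, P, X, Z, S]
Visit W; enqueue U → queue [M, J, N, P, X, Z, S, U]
Visit M; enqueue Q → queue [J, N, P, X, Z, S, U, Q]
Visit J → queue [N, P, X, Z, S, U, Q]
Visit N → queue [P, X, Z, S, U, Q]
Visit P; enqueue O → queue [X, Z, S, U, Q, O]
Visit X → queue [Z, S, U, Q, O]
Visit Z; enqueue L → queue [S, U, Q, O, L]
Visit S → queue [U, Q, O, L]
Visit U → queue [Q, O, L]
Visit Q → queue [O, L]
Visit O → queue [L]
Visit L → queue []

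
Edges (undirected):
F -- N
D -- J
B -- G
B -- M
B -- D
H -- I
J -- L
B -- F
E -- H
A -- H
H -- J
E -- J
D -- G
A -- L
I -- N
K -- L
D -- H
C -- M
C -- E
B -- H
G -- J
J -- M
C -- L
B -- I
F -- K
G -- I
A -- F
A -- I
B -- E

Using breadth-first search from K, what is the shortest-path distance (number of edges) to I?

3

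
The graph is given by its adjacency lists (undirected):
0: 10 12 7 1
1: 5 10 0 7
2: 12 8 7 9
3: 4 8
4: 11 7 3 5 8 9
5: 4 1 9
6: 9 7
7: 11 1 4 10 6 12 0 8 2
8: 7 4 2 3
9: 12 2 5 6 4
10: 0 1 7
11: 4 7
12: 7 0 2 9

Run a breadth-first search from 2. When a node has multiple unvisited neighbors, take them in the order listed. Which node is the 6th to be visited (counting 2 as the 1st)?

Visit 2; enqueue 12, 8, 7, 9 → queue [12, 8, 7, 9]
Visit 12; enqueue 0 → queue [8, 7, 9, 0]
Visit 8; enqueue 4, 3 → queue [7, 9, 0, 4, 3]
Visit 7; enqueue 11, 1, 10, 6 → queue [9, 0, 4, 3, 11, 1, 10, 6]
Visit 9; enqueue 5 → queue [0, 4, 3, 11, 1, 10, 6, 5]
Visit 0 → queue [4, 3, 11, 1, 10, 6, 5]
Visit 4 → queue [3, 11, 1, 10, 6, 5]
Visit 3 → queue [11, 1, 10, 6, 5]
Visit 11 → queue [1, 10, 6, 5]
Visit 1 → queue [10, 6, 5]
Visit 10 → queue [6, 5]
Visit 6 → queue [5]
Visit 5 → queue []

Visit order: 2, 12, 8, 7, 9, 0, 4, 3, 11, 1, 10, 6, 5

0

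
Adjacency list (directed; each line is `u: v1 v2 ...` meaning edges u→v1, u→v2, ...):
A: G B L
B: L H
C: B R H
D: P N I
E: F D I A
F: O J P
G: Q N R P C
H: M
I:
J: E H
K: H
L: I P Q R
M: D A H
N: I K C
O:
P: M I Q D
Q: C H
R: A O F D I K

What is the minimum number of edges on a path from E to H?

3

Level 0: E
Level 1: A, D, F, I
Level 2: B, G, J, L, N, O, P
Level 3: C, H, K, M, Q, R
H first appears at level 3.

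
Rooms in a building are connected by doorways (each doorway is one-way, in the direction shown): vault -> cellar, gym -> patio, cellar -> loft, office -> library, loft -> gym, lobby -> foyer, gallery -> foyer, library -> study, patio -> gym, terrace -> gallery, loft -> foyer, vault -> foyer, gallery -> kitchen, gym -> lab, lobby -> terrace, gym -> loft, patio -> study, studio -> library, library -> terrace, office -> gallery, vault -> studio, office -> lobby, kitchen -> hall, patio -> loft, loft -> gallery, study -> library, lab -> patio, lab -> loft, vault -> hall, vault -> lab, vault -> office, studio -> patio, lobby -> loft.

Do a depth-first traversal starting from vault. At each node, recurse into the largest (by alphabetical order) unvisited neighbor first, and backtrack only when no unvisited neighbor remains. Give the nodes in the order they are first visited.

Visit vault
vault → studio
studio → patio
patio → study
study → library
library → terrace
terrace → gallery
gallery → kitchen
kitchen → hall
gallery → foyer
patio → loft
loft → gym
gym → lab
vault → office
office → lobby
vault → cellar

vault, studio, patio, study, library, terrace, gallery, kitchen, hall, foyer, loft, gym, lab, office, lobby, cellar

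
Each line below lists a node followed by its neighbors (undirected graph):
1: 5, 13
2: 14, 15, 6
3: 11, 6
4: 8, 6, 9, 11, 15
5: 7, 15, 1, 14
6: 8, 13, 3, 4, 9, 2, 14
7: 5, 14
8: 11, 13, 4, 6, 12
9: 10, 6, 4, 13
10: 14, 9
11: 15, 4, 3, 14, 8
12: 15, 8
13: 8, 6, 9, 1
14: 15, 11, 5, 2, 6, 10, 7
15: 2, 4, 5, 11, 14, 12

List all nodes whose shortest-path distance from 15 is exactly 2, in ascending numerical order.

1, 3, 6, 7, 8, 9, 10

Level 0: 15
Level 1: 2, 4, 5, 11, 12, 14
Level 2: 1, 3, 6, 7, 8, 9, 10
Level 3: 13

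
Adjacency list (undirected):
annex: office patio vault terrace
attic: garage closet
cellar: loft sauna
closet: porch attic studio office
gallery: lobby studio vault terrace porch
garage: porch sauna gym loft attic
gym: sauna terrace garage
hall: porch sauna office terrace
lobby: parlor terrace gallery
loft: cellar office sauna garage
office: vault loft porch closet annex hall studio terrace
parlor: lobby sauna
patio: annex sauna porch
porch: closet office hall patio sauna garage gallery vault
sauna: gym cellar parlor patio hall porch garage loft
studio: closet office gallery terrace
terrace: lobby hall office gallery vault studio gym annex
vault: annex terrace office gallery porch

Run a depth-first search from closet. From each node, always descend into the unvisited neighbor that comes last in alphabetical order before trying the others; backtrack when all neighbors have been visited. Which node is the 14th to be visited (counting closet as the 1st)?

Visit closet
closet → studio
studio → terrace
terrace → vault
vault → porch
porch → sauna
sauna → patio
patio → annex
annex → office
office → loft
loft → garage
garage → gym
garage → attic
loft → cellar
office → hall
sauna → parlor
parlor → lobby
lobby → gallery

Visit order: closet, studio, terrace, vault, porch, sauna, patio, annex, office, loft, garage, gym, attic, cellar, hall, parlor, lobby, gallery

cellar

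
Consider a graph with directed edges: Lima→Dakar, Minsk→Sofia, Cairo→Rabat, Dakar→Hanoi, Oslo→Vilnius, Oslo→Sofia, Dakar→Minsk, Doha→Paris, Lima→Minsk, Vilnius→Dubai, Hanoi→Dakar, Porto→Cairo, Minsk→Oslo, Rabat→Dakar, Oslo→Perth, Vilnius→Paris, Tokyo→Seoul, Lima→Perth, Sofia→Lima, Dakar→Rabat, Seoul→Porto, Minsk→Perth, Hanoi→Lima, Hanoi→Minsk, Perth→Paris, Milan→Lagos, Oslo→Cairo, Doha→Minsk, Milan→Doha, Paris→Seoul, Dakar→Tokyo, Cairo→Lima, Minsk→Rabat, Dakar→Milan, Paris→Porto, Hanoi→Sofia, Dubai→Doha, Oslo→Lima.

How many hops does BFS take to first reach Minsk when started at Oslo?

2

Level 0: Oslo
Level 1: Cairo, Lima, Perth, Sofia, Vilnius
Level 2: Dakar, Dubai, Minsk, Paris, Rabat
Level 3: Doha, Hanoi, Milan, Porto, Seoul, Tokyo
Level 4: Lagos
Minsk first appears at level 2.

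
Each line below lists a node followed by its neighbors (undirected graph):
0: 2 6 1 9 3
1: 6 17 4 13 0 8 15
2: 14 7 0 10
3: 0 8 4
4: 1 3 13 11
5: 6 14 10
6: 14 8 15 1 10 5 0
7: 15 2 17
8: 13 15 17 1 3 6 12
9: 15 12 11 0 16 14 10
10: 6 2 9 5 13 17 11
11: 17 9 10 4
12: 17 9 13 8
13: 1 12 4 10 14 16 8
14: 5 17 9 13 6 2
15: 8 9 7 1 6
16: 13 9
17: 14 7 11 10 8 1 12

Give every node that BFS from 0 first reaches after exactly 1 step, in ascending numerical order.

1, 2, 3, 6, 9

Level 0: 0
Level 1: 1, 2, 3, 6, 9
Level 2: 4, 5, 7, 8, 10, 11, 12, 13, 14, 15, 16, 17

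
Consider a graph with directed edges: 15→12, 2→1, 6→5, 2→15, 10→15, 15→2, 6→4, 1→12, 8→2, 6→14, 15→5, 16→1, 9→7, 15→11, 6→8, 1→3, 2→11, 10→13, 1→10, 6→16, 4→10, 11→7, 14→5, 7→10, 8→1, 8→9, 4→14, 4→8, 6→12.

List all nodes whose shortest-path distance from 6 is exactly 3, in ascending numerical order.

3, 7, 11, 13, 15

Level 0: 6
Level 1: 4, 5, 8, 12, 14, 16
Level 2: 1, 2, 9, 10
Level 3: 3, 7, 11, 13, 15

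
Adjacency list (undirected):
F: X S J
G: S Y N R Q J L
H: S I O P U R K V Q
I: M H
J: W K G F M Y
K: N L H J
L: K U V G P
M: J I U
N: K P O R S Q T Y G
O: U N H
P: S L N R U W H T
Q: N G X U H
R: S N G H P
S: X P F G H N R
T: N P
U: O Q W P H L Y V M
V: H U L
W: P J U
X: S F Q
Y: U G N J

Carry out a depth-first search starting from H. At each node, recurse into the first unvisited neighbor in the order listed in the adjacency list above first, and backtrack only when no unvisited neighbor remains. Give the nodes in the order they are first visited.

H S X F J W P L K N O U Q G Y R V M I T

Visit H
H → S
S → X
X → F
F → J
J → W
W → P
P → L
L → K
K → N
N → O
O → U
U → Q
Q → G
G → Y
G → R
U → V
U → M
M → I
N → T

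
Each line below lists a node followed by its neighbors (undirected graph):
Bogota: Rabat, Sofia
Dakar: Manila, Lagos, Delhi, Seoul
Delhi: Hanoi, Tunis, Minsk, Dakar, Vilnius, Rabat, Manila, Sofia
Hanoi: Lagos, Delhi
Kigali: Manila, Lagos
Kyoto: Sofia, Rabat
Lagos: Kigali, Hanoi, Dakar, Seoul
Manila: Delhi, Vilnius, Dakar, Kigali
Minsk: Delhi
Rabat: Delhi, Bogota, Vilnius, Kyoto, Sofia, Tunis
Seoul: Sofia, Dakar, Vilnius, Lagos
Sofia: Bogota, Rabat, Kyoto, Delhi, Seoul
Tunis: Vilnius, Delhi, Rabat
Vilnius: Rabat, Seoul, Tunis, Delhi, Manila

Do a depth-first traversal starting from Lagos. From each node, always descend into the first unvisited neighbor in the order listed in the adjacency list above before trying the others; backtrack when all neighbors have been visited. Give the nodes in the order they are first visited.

Lagos -> Kigali -> Manila -> Delhi -> Hanoi -> Tunis -> Vilnius -> Rabat -> Bogota -> Sofia -> Kyoto -> Seoul -> Dakar -> Minsk

Visit Lagos
Lagos → Kigali
Kigali → Manila
Manila → Delhi
Delhi → Hanoi
Delhi → Tunis
Tunis → Vilnius
Vilnius → Rabat
Rabat → Bogota
Bogota → Sofia
Sofia → Kyoto
Sofia → Seoul
Seoul → Dakar
Delhi → Minsk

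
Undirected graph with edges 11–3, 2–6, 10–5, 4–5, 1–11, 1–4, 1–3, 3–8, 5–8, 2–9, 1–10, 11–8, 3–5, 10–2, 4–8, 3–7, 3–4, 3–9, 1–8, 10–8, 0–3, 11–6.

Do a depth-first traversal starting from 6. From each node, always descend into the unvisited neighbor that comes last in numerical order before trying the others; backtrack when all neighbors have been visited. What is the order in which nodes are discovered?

Visit 6
6 → 11
11 → 8
8 → 10
10 → 5
5 → 4
4 → 3
3 → 9
9 → 2
3 → 7
3 → 1
3 → 0

6, 11, 8, 10, 5, 4, 3, 9, 2, 7, 1, 0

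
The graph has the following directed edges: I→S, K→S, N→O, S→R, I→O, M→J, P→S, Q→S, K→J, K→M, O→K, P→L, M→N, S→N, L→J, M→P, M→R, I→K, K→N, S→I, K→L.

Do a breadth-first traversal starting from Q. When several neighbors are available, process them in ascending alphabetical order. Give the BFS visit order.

Visit Q; enqueue S → queue [S]
Visit S; enqueue I, N, R → queue [I, N, R]
Visit I; enqueue K, O → queue [N, R, K, O]
Visit N → queue [R, K, O]
Visit R → queue [K, O]
Visit K; enqueue J, L, M → queue [O, J, L, M]
Visit O → queue [J, L, M]
Visit J → queue [L, M]
Visit L → queue [M]
Visit M; enqueue P → queue [P]
Visit P → queue []

Q, S, I, N, R, K, O, J, L, M, P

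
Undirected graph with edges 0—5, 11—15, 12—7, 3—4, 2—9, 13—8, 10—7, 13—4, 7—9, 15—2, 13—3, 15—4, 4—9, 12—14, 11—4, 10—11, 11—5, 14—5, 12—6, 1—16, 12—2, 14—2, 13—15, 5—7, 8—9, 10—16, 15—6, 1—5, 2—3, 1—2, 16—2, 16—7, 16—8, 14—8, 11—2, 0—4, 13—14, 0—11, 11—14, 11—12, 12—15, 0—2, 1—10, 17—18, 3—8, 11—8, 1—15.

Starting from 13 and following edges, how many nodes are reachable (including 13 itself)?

17

BFS from 13 visits: 13, 15, 14, 8, 4, 3, 12, 11, 6, 2, 1, 5, 16, 9, 0, 7, 10
Reachable nodes: 17 of 19 total.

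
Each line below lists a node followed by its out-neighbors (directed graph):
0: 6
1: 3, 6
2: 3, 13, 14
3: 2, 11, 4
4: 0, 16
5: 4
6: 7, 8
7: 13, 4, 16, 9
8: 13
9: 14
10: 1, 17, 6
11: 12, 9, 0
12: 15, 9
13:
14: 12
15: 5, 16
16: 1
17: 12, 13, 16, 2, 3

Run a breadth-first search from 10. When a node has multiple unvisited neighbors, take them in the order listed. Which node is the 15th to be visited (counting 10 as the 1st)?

Visit 10; enqueue 1, 17, 6 → queue [1, 17, 6]
Visit 1; enqueue 3 → queue [17, 6, 3]
Visit 17; enqueue 12, 13, 16, 2 → queue [6, 3, 12, 13, 16, 2]
Visit 6; enqueue 7, 8 → queue [3, 12, 13, 16, 2, 7, 8]
Visit 3; enqueue 11, 4 → queue [12, 13, 16, 2, 7, 8, 11, 4]
Visit 12; enqueue 15, 9 → queue [13, 16, 2, 7, 8, 11, 4, 15, 9]
Visit 13 → queue [16, 2, 7, 8, 11, 4, 15, 9]
Visit 16 → queue [2, 7, 8, 11, 4, 15, 9]
Visit 2; enqueue 14 → queue [7, 8, 11, 4, 15, 9, 14]
Visit 7 → queue [8, 11, 4, 15, 9, 14]
Visit 8 → queue [11, 4, 15, 9, 14]
Visit 11; enqueue 0 → queue [4, 15, 9, 14, 0]
Visit 4 → queue [15, 9, 14, 0]
Visit 15; enqueue 5 → queue [9, 14, 0, 5]
Visit 9 → queue [14, 0, 5]
Visit 14 → queue [0, 5]
Visit 0 → queue [5]
Visit 5 → queue []

Visit order: 10, 1, 17, 6, 3, 12, 13, 16, 2, 7, 8, 11, 4, 15, 9, 14, 0, 5

9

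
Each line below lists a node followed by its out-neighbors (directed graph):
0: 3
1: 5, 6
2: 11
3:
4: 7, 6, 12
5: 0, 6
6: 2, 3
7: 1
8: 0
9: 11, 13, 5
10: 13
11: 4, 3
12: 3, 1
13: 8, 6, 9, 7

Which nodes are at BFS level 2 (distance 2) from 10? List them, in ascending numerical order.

6, 7, 8, 9

Level 0: 10
Level 1: 13
Level 2: 6, 7, 8, 9
Level 3: 0, 1, 2, 3, 5, 11
Level 4: 4
Level 5: 12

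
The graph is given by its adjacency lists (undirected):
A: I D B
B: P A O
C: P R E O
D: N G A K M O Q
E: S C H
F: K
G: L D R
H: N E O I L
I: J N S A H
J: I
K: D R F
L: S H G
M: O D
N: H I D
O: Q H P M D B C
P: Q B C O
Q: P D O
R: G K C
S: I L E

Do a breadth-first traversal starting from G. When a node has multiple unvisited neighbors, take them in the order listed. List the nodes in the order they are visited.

G -> L -> D -> R -> S -> H -> N -> A -> K -> M -> O -> Q -> C -> I -> E -> B -> F -> P -> J

Visit G; enqueue L, D, R → queue [L, D, R]
Visit L; enqueue S, H → queue [D, R, S, H]
Visit D; enqueue N, A, K, M, O, Q → queue [R, S, H, N, A, K, M, O, Q]
Visit R; enqueue C → queue [S, H, N, A, K, M, O, Q, C]
Visit S; enqueue I, E → queue [H, N, A, K, M, O, Q, C, I, E]
Visit H → queue [N, A, K, M, O, Q, C, I, E]
Visit N → queue [A, K, M, O, Q, C, I, E]
Visit A; enqueue B → queue [K, M, O, Q, C, I, E, B]
Visit K; enqueue F → queue [M, O, Q, C, I, E, B, F]
Visit M → queue [O, Q, C, I, E, B, F]
Visit O; enqueue P → queue [Q, C, I, E, B, F, P]
Visit Q → queue [C, I, E, B, F, P]
Visit C → queue [I, E, B, F, P]
Visit I; enqueue J → queue [E, B, F, P, J]
Visit E → queue [B, F, P, J]
Visit B → queue [F, P, J]
Visit F → queue [P, J]
Visit P → queue [J]
Visit J → queue []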